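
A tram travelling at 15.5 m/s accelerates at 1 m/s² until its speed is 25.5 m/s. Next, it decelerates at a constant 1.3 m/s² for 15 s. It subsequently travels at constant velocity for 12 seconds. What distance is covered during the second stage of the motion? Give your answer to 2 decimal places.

236.25 m

Phase 1 (accelerating): v₀ = 15.5 m/s, a = 1 m/s².
v = v₀ + at → t = (25.5 − 15.5) / 1 = 10.0 s
v² = v₀² + 2aΔx → Δx = (25.5² − 15.5²)/(2·1) = 205 m

Phase 2 (decelerating): v₀ = 25.5 m/s, a = -1.3 m/s².
v = v₀ + at = 25.5 + (-1.3)(15) = 6.00 m/s
Δx = v₀t + ½at² = 25.5·15 + 0.5·-1.3·15² = 236 m
Distance in phase 2 = 236 m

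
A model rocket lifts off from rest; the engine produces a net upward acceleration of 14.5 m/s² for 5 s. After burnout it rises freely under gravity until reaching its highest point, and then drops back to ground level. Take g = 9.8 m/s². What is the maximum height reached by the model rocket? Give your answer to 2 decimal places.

Phase 1 (powered ascent): v₀ = 0 m/s, a = 14.5 m/s².
v = v₀ + at = 0 + (14.5)(5) = 72.5 m/s
Δx = v₀t + ½at² = 0·5 + 0.5·14.5·5² = 181 m

Phase 2 (coasting upward): v₀ = 72.5 m/s, a = -9.8 m/s².
v = v₀ + at → t = (0 − 72.5) / -9.8 = 7.40 s
v² = v₀² + 2aΔx → Δx = (0² − 72.5²)/(2·-9.8) = 268 m
Maximum height = 181 + 268 = 449 m

449.43 m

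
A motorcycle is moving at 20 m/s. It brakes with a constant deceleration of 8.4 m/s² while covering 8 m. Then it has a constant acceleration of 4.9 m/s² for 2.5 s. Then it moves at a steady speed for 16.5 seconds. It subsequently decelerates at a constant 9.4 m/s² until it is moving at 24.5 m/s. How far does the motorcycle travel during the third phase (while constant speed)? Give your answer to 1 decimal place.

Phase 1 (decelerating): v₀ = 20.0 m/s, a = -8.4 m/s².
v² = v₀² + 2aΔx = 20.0² + 2·-8.4·8 = 266 → v = 16.3 m/s
t = (v − v₀)/a = (16.3 − 20.0)/-8.4 = 0.441 s

Phase 2 (accelerating): v₀ = 16.3 m/s, a = 4.9 m/s².
v = v₀ + at = 16.3 + (4.9)(2.5) = 28.5 m/s
Δx = v₀t + ½at² = 16.3·2.5 + 0.5·4.9·2.5² = 56.1 m

Phase 3 (constant speed): v₀ = 28.5 m/s, a = 0 m/s².
v = v₀ + at = 28.5 + (0)(16.5) = 28.5 m/s
Δx = v₀t + ½at² = 28.5·16.5 + 0.5·0·16.5² = 471 m
Distance in phase 3 = 471 m

471.0 m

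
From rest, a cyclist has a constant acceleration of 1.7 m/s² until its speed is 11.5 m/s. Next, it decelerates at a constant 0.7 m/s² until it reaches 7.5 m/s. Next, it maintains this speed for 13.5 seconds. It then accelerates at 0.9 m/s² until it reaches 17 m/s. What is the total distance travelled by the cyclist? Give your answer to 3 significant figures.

324 m

Phase 1 (accelerating): v₀ = 0 m/s, a = 1.7 m/s².
v = v₀ + at → t = (11.5 − 0) / 1.7 = 6.76 s
v² = v₀² + 2aΔx → Δx = (11.5² − 0²)/(2·1.7) = 38.9 m

Phase 2 (decelerating): v₀ = 11.5 m/s, a = -0.7 m/s².
v = v₀ + at → t = (7.5 − 11.5) / -0.7 = 5.71 s
v² = v₀² + 2aΔx → Δx = (7.5² − 11.5²)/(2·-0.7) = 54.3 m

Phase 3 (constant speed): v₀ = 7.50 m/s, a = 0 m/s².
v = v₀ + at = 7.50 + (0)(13.5) = 7.50 m/s
Δx = v₀t + ½at² = 7.50·13.5 + 0.5·0·13.5² = 101 m

Phase 4 (accelerating): v₀ = 7.50 m/s, a = 0.9 m/s².
v = v₀ + at → t = (17 − 7.50) / 0.9 = 10.6 s
v² = v₀² + 2aΔx → Δx = (17² − 7.50²)/(2·0.9) = 129 m
Total distance = 38.9 + 54.3 + 101 + 129 = 324 m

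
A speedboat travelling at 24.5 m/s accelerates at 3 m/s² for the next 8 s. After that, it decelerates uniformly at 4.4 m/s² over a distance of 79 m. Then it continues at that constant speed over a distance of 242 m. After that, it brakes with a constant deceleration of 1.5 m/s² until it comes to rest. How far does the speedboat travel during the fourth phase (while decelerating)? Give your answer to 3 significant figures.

Phase 1 (accelerating): v₀ = 24.5 m/s, a = 3 m/s².
v = v₀ + at = 24.5 + (3)(8) = 48.5 m/s
Δx = v₀t + ½at² = 24.5·8 + 0.5·3·8² = 292 m

Phase 2 (decelerating): v₀ = 48.5 m/s, a = -4.4 m/s².
v² = v₀² + 2aΔx = 48.5² + 2·-4.4·79 = 1660 → v = 40.7 m/s
t = (v − v₀)/a = (40.7 − 48.5)/-4.4 = 1.77 s

Phase 3 (constant speed): v₀ = 40.7 m/s, a = 0 m/s².
Constant speed: t = d/v = 242/40.7 = 5.94 s

Phase 4 (decelerating): v₀ = 40.7 m/s, a = -1.5 m/s².
v = v₀ + at → t = (0 − 40.7) / -1.5 = 27.1 s
v² = v₀² + 2aΔx → Δx = (0² − 40.7²)/(2·-1.5) = 552 m
Distance in phase 4 = 552 m

552 m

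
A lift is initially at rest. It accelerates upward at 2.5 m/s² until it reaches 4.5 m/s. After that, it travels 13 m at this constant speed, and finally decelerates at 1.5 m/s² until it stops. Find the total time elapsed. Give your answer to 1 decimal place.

Phase 1 (accelerating): v₀ = 0 m/s, a = 2.5 m/s².
v = v₀ + at → t = (4.5 − 0) / 2.5 = 1.80 s
v² = v₀² + 2aΔx → Δx = (4.5² − 0²)/(2·2.5) = 4.05 m

Phase 2 (constant speed): v₀ = 4.50 m/s, a = 0 m/s².
Constant speed: t = d/v = 13/4.50 = 2.89 s

Phase 3 (decelerating): v₀ = 4.50 m/s, a = -1.5 m/s².
v = v₀ + at → t = (0 − 4.50) / -1.5 = 3.00 s
v² = v₀² + 2aΔx → Δx = (0² − 4.50²)/(2·-1.5) = 6.75 m
Total time = 1.80 + 2.89 + 3.00 = 7.69 s

7.7 s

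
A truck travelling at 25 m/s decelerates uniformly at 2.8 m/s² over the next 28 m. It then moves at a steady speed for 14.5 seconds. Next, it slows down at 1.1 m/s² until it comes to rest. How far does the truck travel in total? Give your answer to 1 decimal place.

Phase 1 (decelerating): v₀ = 25.0 m/s, a = -2.8 m/s².
v² = v₀² + 2aΔx = 25.0² + 2·-2.8·28 = 468 → v = 21.6 m/s
t = (v − v₀)/a = (21.6 − 25.0)/-2.8 = 1.20 s

Phase 2 (constant speed): v₀ = 21.6 m/s, a = 0 m/s².
v = v₀ + at = 21.6 + (0)(14.5) = 21.6 m/s
Δx = v₀t + ½at² = 21.6·14.5 + 0.5·0·14.5² = 314 m

Phase 3 (decelerating): v₀ = 21.6 m/s, a = -1.1 m/s².
v = v₀ + at → t = (0 − 21.6) / -1.1 = 19.7 s
v² = v₀² + 2aΔx → Δx = (0² − 21.6²)/(2·-1.1) = 213 m
Total distance = 28.0 + 314 + 213 = 555 m

554.6 m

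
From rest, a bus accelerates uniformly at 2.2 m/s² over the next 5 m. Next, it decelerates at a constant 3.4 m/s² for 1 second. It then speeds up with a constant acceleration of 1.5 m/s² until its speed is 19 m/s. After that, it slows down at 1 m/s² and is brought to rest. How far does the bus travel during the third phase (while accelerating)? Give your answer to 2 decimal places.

119.78 m

Phase 1 (accelerating): v₀ = 0 m/s, a = 2.2 m/s².
v² = v₀² + 2aΔx = 0² + 2·2.2·5 = 22.0 → v = 4.69 m/s
t = (v − v₀)/a = (4.69 − 0)/2.2 = 2.13 s

Phase 2 (decelerating): v₀ = 4.69 m/s, a = -3.4 m/s².
v = v₀ + at = 4.69 + (-3.4)(1) = 1.29 m/s
Δx = v₀t + ½at² = 4.69·1 + 0.5·-3.4·1² = 2.99 m

Phase 3 (accelerating): v₀ = 1.29 m/s, a = 1.5 m/s².
v = v₀ + at → t = (19 − 1.29) / 1.5 = 11.8 s
v² = v₀² + 2aΔx → Δx = (19² − 1.29²)/(2·1.5) = 120 m
Distance in phase 3 = 120 m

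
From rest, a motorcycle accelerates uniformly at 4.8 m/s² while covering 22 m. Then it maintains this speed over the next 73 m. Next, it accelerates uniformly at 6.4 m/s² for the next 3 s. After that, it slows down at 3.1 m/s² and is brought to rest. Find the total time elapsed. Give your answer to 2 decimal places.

21.93 s

Phase 1 (accelerating): v₀ = 0 m/s, a = 4.8 m/s².
v² = v₀² + 2aΔx = 0² + 2·4.8·22 = 211 → v = 14.5 m/s
t = (v − v₀)/a = (14.5 − 0)/4.8 = 3.03 s

Phase 2 (constant speed): v₀ = 14.5 m/s, a = 0 m/s².
Constant speed: t = d/v = 73/14.5 = 5.02 s

Phase 3 (accelerating): v₀ = 14.5 m/s, a = 6.4 m/s².
v = v₀ + at = 14.5 + (6.4)(3) = 33.7 m/s
Δx = v₀t + ½at² = 14.5·3 + 0.5·6.4·3² = 72.4 m

Phase 4 (decelerating): v₀ = 33.7 m/s, a = -3.1 m/s².
v = v₀ + at → t = (0 − 33.7) / -3.1 = 10.9 s
v² = v₀² + 2aΔx → Δx = (0² − 33.7²)/(2·-3.1) = 184 m
Total time = 3.03 + 5.02 + 3.00 + 10.9 = 21.9 s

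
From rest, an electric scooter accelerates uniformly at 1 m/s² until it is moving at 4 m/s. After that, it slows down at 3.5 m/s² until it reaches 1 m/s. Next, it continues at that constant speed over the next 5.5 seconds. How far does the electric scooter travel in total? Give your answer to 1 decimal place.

15.6 m

Phase 1 (accelerating): v₀ = 0 m/s, a = 1 m/s².
v = v₀ + at → t = (4 − 0) / 1 = 4.00 s
v² = v₀² + 2aΔx → Δx = (4² − 0²)/(2·1) = 8.00 m

Phase 2 (decelerating): v₀ = 4.00 m/s, a = -3.5 m/s².
v = v₀ + at → t = (1 − 4.00) / -3.5 = 0.857 s
v² = v₀² + 2aΔx → Δx = (1² − 4.00²)/(2·-3.5) = 2.14 m

Phase 3 (constant speed): v₀ = 1.00 m/s, a = 0 m/s².
v = v₀ + at = 1.00 + (0)(5.5) = 1.00 m/s
Δx = v₀t + ½at² = 1.00·5.5 + 0.5·0·5.5² = 5.50 m
Total distance = 8.00 + 2.14 + 5.50 = 15.6 m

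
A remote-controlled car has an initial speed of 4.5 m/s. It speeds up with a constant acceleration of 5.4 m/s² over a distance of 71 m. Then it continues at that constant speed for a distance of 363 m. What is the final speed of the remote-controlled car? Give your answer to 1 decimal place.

28.1 m/s

Phase 1 (accelerating): v₀ = 4.50 m/s, a = 5.4 m/s².
v² = v₀² + 2aΔx = 4.50² + 2·5.4·71 = 787 → v = 28.1 m/s
t = (v − v₀)/a = (28.1 − 4.50)/5.4 = 4.36 s

Phase 2 (constant speed): v₀ = 28.1 m/s, a = 0 m/s².
Constant speed: t = d/v = 363/28.1 = 12.9 s
Final speed = 28.1 m/s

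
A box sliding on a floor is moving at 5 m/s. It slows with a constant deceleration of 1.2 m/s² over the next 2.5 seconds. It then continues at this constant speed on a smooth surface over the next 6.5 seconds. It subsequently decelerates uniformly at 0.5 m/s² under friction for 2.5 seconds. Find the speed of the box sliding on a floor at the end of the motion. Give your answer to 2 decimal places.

Phase 1 (decelerating): v₀ = 5.00 m/s, a = -1.2 m/s².
v = v₀ + at = 5.00 + (-1.2)(2.5) = 2.00 m/s
Δx = v₀t + ½at² = 5.00·2.5 + 0.5·-1.2·2.5² = 8.75 m

Phase 2 (constant speed): v₀ = 2.00 m/s, a = 0 m/s².
v = v₀ + at = 2.00 + (0)(6.5) = 2.00 m/s
Δx = v₀t + ½at² = 2.00·6.5 + 0.5·0·6.5² = 13.0 m

Phase 3 (decelerating): v₀ = 2.00 m/s, a = -0.5 m/s².
v = v₀ + at = 2.00 + (-0.5)(2.5) = 0.750 m/s
Δx = v₀t + ½at² = 2.00·2.5 + 0.5·-0.5·2.5² = 3.44 m
Final speed = 0.750 m/s

0.75 m/s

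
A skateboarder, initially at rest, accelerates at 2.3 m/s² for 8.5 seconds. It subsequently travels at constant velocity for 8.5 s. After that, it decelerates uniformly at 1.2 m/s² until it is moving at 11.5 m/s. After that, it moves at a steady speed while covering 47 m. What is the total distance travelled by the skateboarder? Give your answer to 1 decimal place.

Phase 1 (accelerating): v₀ = 0 m/s, a = 2.3 m/s².
v = v₀ + at = 0 + (2.3)(8.5) = 19.5 m/s
Δx = v₀t + ½at² = 0·8.5 + 0.5·2.3·8.5² = 83.1 m

Phase 2 (constant speed): v₀ = 19.5 m/s, a = 0 m/s².
v = v₀ + at = 19.5 + (0)(8.5) = 19.5 m/s
Δx = v₀t + ½at² = 19.5·8.5 + 0.5·0·8.5² = 166 m

Phase 3 (decelerating): v₀ = 19.5 m/s, a = -1.2 m/s².
v = v₀ + at → t = (11.5 − 19.5) / -1.2 = 6.71 s
v² = v₀² + 2aΔx → Δx = (11.5² − 19.5²)/(2·-1.2) = 104 m

Phase 4 (constant speed): v₀ = 11.5 m/s, a = 0 m/s².
Constant speed: t = d/v = 47/11.5 = 4.09 s
Total distance = 83.1 + 166 + 104 + 47.0 = 400 m

400.4 m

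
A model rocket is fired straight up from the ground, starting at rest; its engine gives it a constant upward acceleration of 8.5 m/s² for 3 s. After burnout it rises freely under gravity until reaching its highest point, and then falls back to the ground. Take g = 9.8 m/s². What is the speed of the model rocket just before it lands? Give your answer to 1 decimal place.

Phase 1 (powered ascent): v₀ = 0 m/s, a = 8.5 m/s².
v = v₀ + at = 0 + (8.5)(3) = 25.5 m/s
Δx = v₀t + ½at² = 0·3 + 0.5·8.5·3² = 38.2 m

Phase 2 (coasting upward): v₀ = 25.5 m/s, a = -9.8 m/s².
v = v₀ + at → t = (0 − 25.5) / -9.8 = 2.60 s
v² = v₀² + 2aΔx → Δx = (0² − 25.5²)/(2·-9.8) = 33.2 m

Phase 3 (free fall): v₀ = 0 m/s, a = -9.8 m/s².
Falls 71.4 m from rest: t = √(2·71.4/9.8) = 3.82 s; v = g·t = 37.4 m/s.
Impact speed = 37.4 m/s

37.4 m/s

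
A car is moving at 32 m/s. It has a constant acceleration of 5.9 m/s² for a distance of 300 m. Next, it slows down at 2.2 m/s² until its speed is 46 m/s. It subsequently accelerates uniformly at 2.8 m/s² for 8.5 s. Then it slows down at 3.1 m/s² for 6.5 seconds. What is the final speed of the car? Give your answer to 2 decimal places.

49.65 m/s

Phase 1 (accelerating): v₀ = 32.0 m/s, a = 5.9 m/s².
v² = v₀² + 2aΔx = 32.0² + 2·5.9·300 = 4560 → v = 67.6 m/s
t = (v − v₀)/a = (67.6 − 32.0)/5.9 = 6.03 s

Phase 2 (decelerating): v₀ = 67.6 m/s, a = -2.2 m/s².
v = v₀ + at → t = (46 − 67.6) / -2.2 = 9.80 s
v² = v₀² + 2aΔx → Δx = (46² − 67.6²)/(2·-2.2) = 556 m

Phase 3 (accelerating): v₀ = 46.0 m/s, a = 2.8 m/s².
v = v₀ + at = 46.0 + (2.8)(8.5) = 69.8 m/s
Δx = v₀t + ½at² = 46.0·8.5 + 0.5·2.8·8.5² = 492 m

Phase 4 (decelerating): v₀ = 69.8 m/s, a = -3.1 m/s².
v = v₀ + at = 69.8 + (-3.1)(6.5) = 49.6 m/s
Δx = v₀t + ½at² = 69.8·6.5 + 0.5·-3.1·6.5² = 388 m
Final speed = 49.6 m/s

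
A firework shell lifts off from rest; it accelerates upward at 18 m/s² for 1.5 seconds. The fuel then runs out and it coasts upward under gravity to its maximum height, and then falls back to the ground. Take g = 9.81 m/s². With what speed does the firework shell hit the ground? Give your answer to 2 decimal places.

33.56 m/s

Phase 1 (powered ascent): v₀ = 0 m/s, a = 18 m/s².
v = v₀ + at = 0 + (18)(1.5) = 27.0 m/s
Δx = v₀t + ½at² = 0·1.5 + 0.5·18·1.5² = 20.2 m

Phase 2 (coasting upward): v₀ = 27.0 m/s, a = -9.81 m/s².
v = v₀ + at → t = (0 − 27.0) / -9.81 = 2.75 s
v² = v₀² + 2aΔx → Δx = (0² − 27.0²)/(2·-9.81) = 37.2 m

Phase 3 (free fall): v₀ = 0 m/s, a = -9.81 m/s².
Falls 57.4 m from rest: t = √(2·57.4/9.81) = 3.42 s; v = g·t = 33.6 m/s.
Impact speed = 33.6 m/s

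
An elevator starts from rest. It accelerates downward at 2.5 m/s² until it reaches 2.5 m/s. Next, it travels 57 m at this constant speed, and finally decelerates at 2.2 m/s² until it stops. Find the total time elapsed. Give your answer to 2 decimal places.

24.94 s

Phase 1 (accelerating): v₀ = 0 m/s, a = 2.5 m/s².
v = v₀ + at → t = (2.5 − 0) / 2.5 = 1.00 s
v² = v₀² + 2aΔx → Δx = (2.5² − 0²)/(2·2.5) = 1.25 m

Phase 2 (constant speed): v₀ = 2.50 m/s, a = 0 m/s².
Constant speed: t = d/v = 57/2.50 = 22.8 s

Phase 3 (decelerating): v₀ = 2.50 m/s, a = -2.2 m/s².
v = v₀ + at → t = (0 − 2.50) / -2.2 = 1.14 s
v² = v₀² + 2aΔx → Δx = (0² − 2.50²)/(2·-2.2) = 1.42 m
Total time = 1.00 + 22.8 + 1.14 = 24.9 s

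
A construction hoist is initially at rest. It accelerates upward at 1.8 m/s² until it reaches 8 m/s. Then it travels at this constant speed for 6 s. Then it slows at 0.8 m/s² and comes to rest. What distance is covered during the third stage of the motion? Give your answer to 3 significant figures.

40.0 m

Phase 1 (accelerating): v₀ = 0 m/s, a = 1.8 m/s².
v = v₀ + at → t = (8 − 0) / 1.8 = 4.44 s
v² = v₀² + 2aΔx → Δx = (8² − 0²)/(2·1.8) = 17.8 m

Phase 2 (constant speed): v₀ = 8.00 m/s, a = 0 m/s².
v = v₀ + at = 8.00 + (0)(6) = 8.00 m/s
Δx = v₀t + ½at² = 8.00·6 + 0.5·0·6² = 48.0 m

Phase 3 (decelerating): v₀ = 8.00 m/s, a = -0.8 m/s².
v = v₀ + at → t = (0 − 8.00) / -0.8 = 10.0 s
v² = v₀² + 2aΔx → Δx = (0² − 8.00²)/(2·-0.8) = 40.0 m
Distance in phase 3 = 40.0 m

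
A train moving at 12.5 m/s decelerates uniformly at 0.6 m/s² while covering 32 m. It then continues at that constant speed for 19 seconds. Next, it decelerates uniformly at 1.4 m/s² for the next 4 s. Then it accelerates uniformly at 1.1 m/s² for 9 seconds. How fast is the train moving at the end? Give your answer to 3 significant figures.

15.2 m/s

Phase 1 (decelerating): v₀ = 12.5 m/s, a = -0.6 m/s².
v² = v₀² + 2aΔx = 12.5² + 2·-0.6·32 = 118 → v = 10.9 m/s
t = (v − v₀)/a = (10.9 − 12.5)/-0.6 = 2.74 s

Phase 2 (constant speed): v₀ = 10.9 m/s, a = 0 m/s².
v = v₀ + at = 10.9 + (0)(19) = 10.9 m/s
Δx = v₀t + ½at² = 10.9·19 + 0.5·0·19² = 206 m

Phase 3 (decelerating): v₀ = 10.9 m/s, a = -1.4 m/s².
v = v₀ + at = 10.9 + (-1.4)(4) = 5.26 m/s
Δx = v₀t + ½at² = 10.9·4 + 0.5·-1.4·4² = 32.2 m

Phase 4 (accelerating): v₀ = 5.26 m/s, a = 1.1 m/s².
v = v₀ + at = 5.26 + (1.1)(9) = 15.2 m/s
Δx = v₀t + ½at² = 5.26·9 + 0.5·1.1·9² = 91.9 m
Final speed = 15.2 m/s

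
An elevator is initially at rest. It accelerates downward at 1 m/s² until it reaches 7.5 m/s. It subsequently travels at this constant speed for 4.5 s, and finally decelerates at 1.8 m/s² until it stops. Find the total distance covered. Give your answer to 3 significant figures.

Phase 1 (accelerating): v₀ = 0 m/s, a = 1 m/s².
v = v₀ + at → t = (7.5 − 0) / 1 = 7.50 s
v² = v₀² + 2aΔx → Δx = (7.5² − 0²)/(2·1) = 28.1 m

Phase 2 (constant speed): v₀ = 7.50 m/s, a = 0 m/s².
v = v₀ + at = 7.50 + (0)(4.5) = 7.50 m/s
Δx = v₀t + ½at² = 7.50·4.5 + 0.5·0·4.5² = 33.8 m

Phase 3 (decelerating): v₀ = 7.50 m/s, a = -1.8 m/s².
v = v₀ + at → t = (0 − 7.50) / -1.8 = 4.17 s
v² = v₀² + 2aΔx → Δx = (0² − 7.50²)/(2·-1.8) = 15.6 m
Total distance = 28.1 + 33.8 + 15.6 = 77.5 m

77.5 m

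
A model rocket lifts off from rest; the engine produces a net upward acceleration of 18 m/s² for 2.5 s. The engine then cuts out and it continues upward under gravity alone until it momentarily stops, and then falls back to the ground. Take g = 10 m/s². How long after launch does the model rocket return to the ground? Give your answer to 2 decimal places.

12.61 s

Phase 1 (powered ascent): v₀ = 0 m/s, a = 18 m/s².
v = v₀ + at = 0 + (18)(2.5) = 45.0 m/s
Δx = v₀t + ½at² = 0·2.5 + 0.5·18·2.5² = 56.2 m

Phase 2 (coasting upward): v₀ = 45.0 m/s, a = -10 m/s².
v = v₀ + at → t = (0 − 45.0) / -10 = 4.50 s
v² = v₀² + 2aΔx → Δx = (0² − 45.0²)/(2·-10) = 101 m

Phase 3 (free fall): v₀ = 0 m/s, a = -10 m/s².
Falls 158 m from rest: t = √(2·158/10) = 5.61 s; v = g·t = 56.1 m/s.
Total time = 2.50 + 4.50 + 5.61 = 12.6 s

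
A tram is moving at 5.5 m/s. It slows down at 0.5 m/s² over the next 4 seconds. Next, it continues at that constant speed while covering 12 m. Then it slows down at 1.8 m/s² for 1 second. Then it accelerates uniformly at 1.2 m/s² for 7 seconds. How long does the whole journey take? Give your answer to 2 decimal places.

Phase 1 (decelerating): v₀ = 5.50 m/s, a = -0.5 m/s².
v = v₀ + at = 5.50 + (-0.5)(4) = 3.50 m/s
Δx = v₀t + ½at² = 5.50·4 + 0.5·-0.5·4² = 18.0 m

Phase 2 (constant speed): v₀ = 3.50 m/s, a = 0 m/s².
Constant speed: t = d/v = 12/3.50 = 3.43 s

Phase 3 (decelerating): v₀ = 3.50 m/s, a = -1.8 m/s².
v = v₀ + at = 3.50 + (-1.8)(1) = 1.70 m/s
Δx = v₀t + ½at² = 3.50·1 + 0.5·-1.8·1² = 2.60 m

Phase 4 (accelerating): v₀ = 1.70 m/s, a = 1.2 m/s².
v = v₀ + at = 1.70 + (1.2)(7) = 10.1 m/s
Δx = v₀t + ½at² = 1.70·7 + 0.5·1.2·7² = 41.3 m
Total time = 4.00 + 3.43 + 1.00 + 7.00 = 15.4 s

15.43 s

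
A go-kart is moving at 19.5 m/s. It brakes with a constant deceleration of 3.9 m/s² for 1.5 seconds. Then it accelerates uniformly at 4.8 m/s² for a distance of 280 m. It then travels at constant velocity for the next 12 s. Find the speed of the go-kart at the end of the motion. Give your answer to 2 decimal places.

53.61 m/s

Phase 1 (decelerating): v₀ = 19.5 m/s, a = -3.9 m/s².
v = v₀ + at = 19.5 + (-3.9)(1.5) = 13.7 m/s
Δx = v₀t + ½at² = 19.5·1.5 + 0.5·-3.9·1.5² = 24.9 m

Phase 2 (accelerating): v₀ = 13.7 m/s, a = 4.8 m/s².
v² = v₀² + 2aΔx = 13.7² + 2·4.8·280 = 2870 → v = 53.6 m/s
t = (v − v₀)/a = (53.6 − 13.7)/4.8 = 8.33 s

Phase 3 (constant speed): v₀ = 53.6 m/s, a = 0 m/s².
v = v₀ + at = 53.6 + (0)(12) = 53.6 m/s
Δx = v₀t + ½at² = 53.6·12 + 0.5·0·12² = 643 m
Final speed = 53.6 m/s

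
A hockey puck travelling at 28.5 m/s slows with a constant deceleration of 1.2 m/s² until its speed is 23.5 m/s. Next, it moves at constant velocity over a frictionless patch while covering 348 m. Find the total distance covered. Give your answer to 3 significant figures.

Phase 1 (decelerating): v₀ = 28.5 m/s, a = -1.2 m/s².
v = v₀ + at → t = (23.5 − 28.5) / -1.2 = 4.17 s
v² = v₀² + 2aΔx → Δx = (23.5² − 28.5²)/(2·-1.2) = 108 m

Phase 2 (constant speed): v₀ = 23.5 m/s, a = 0 m/s².
Constant speed: t = d/v = 348/23.5 = 14.8 s
Total distance = 108 + 348 = 456 m

456 m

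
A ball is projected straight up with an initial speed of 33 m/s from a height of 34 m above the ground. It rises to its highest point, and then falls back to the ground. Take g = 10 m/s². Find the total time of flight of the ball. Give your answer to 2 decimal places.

7.51 s

Phase 1 (rising): v₀ = 33.0 m/s, a = -10 m/s².
v = v₀ + at → t = (0 − 33.0) / -10 = 3.30 s
v² = v₀² + 2aΔx → Δx = (0² − 33.0²)/(2·-10) = 54.5 m

Phase 2 (falling): v₀ = 0 m/s, a = -10 m/s².
Falls 88.5 m from rest: t = √(2·88.5/10) = 4.21 s; v = g·t = 42.1 m/s.
Total time = 3.30 + 4.21 = 7.51 s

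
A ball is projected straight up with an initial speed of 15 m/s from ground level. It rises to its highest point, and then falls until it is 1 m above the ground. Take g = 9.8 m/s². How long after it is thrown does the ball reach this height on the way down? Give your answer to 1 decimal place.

Phase 1 (rising): v₀ = 15.0 m/s, a = -9.8 m/s².
v = v₀ + at → t = (0 − 15.0) / -9.8 = 1.53 s
v² = v₀² + 2aΔx → Δx = (0² − 15.0²)/(2·-9.8) = 11.5 m

Phase 2 (falling): v₀ = 0 m/s, a = -9.8 m/s².
Falls 10.5 m from rest: t = √(2·10.5/9.8) = 1.46 s; v = g·t = 14.3 m/s.
Total time = 1.53 + 1.46 = 2.99 s

3.0 s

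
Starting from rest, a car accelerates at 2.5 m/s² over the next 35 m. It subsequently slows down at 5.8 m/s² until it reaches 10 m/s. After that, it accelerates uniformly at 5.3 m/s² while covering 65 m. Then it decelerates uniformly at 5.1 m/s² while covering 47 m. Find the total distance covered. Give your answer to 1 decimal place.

Phase 1 (accelerating): v₀ = 0 m/s, a = 2.5 m/s².
v² = v₀² + 2aΔx = 0² + 2·2.5·35 = 175 → v = 13.2 m/s
t = (v − v₀)/a = (13.2 − 0)/2.5 = 5.29 s

Phase 2 (decelerating): v₀ = 13.2 m/s, a = -5.8 m/s².
v = v₀ + at → t = (10 − 13.2) / -5.8 = 0.557 s
v² = v₀² + 2aΔx → Δx = (10² − 13.2²)/(2·-5.8) = 6.47 m

Phase 3 (accelerating): v₀ = 10.0 m/s, a = 5.3 m/s².
v² = v₀² + 2aΔx = 10.0² + 2·5.3·65 = 789 → v = 28.1 m/s
t = (v − v₀)/a = (28.1 − 10.0)/5.3 = 3.41 s

Phase 4 (decelerating): v₀ = 28.1 m/s, a = -5.1 m/s².
v² = v₀² + 2aΔx = 28.1² + 2·-5.1·47 = 310 → v = 17.6 m/s
t = (v − v₀)/a = (17.6 − 28.1)/-5.1 = 2.06 s
Total distance = 35.0 + 6.47 + 65.0 + 47.0 = 153 m

153.5 m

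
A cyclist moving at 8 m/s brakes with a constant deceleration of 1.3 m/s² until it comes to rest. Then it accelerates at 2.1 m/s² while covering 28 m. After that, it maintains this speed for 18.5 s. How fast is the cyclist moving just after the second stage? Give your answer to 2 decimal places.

10.84 m/s

Phase 1 (decelerating): v₀ = 8.00 m/s, a = -1.3 m/s².
v = v₀ + at → t = (0 − 8.00) / -1.3 = 6.15 s
v² = v₀² + 2aΔx → Δx = (0² − 8.00²)/(2·-1.3) = 24.6 m

Phase 2 (accelerating): v₀ = 0 m/s, a = 2.1 m/s².
v² = v₀² + 2aΔx = 0² + 2·2.1·28 = 118 → v = 10.8 m/s
t = (v − v₀)/a = (10.8 − 0)/2.1 = 5.16 s
Speed at end of phase 2 = 10.8 m/s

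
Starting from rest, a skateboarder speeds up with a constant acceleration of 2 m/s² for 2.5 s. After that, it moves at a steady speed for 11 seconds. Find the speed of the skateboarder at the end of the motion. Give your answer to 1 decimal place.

Phase 1 (accelerating): v₀ = 0 m/s, a = 2 m/s².
v = v₀ + at = 0 + (2)(2.5) = 5.00 m/s
Δx = v₀t + ½at² = 0·2.5 + 0.5·2·2.5² = 6.25 m

Phase 2 (constant speed): v₀ = 5.00 m/s, a = 0 m/s².
v = v₀ + at = 5.00 + (0)(11) = 5.00 m/s
Δx = v₀t + ½at² = 5.00·11 + 0.5·0·11² = 55.0 m
Final speed = 5.00 m/s

5.0 m/s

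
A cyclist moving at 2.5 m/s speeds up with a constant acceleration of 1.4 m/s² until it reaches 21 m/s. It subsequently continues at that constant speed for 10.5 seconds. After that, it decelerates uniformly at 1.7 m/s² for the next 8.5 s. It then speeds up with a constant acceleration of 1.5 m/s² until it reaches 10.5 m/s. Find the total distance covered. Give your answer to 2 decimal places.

Phase 1 (accelerating): v₀ = 2.50 m/s, a = 1.4 m/s².
v = v₀ + at → t = (21 − 2.50) / 1.4 = 13.2 s
v² = v₀² + 2aΔx → Δx = (21² − 2.50²)/(2·1.4) = 155 m

Phase 2 (constant speed): v₀ = 21.0 m/s, a = 0 m/s².
v = v₀ + at = 21.0 + (0)(10.5) = 21.0 m/s
Δx = v₀t + ½at² = 21.0·10.5 + 0.5·0·10.5² = 220 m

Phase 3 (decelerating): v₀ = 21.0 m/s, a = -1.7 m/s².
v = v₀ + at = 21.0 + (-1.7)(8.5) = 6.55 m/s
Δx = v₀t + ½at² = 21.0·8.5 + 0.5·-1.7·8.5² = 117 m

Phase 4 (accelerating): v₀ = 6.55 m/s, a = 1.5 m/s².
v = v₀ + at → t = (10.5 − 6.55) / 1.5 = 2.63 s
v² = v₀² + 2aΔx → Δx = (10.5² − 6.55²)/(2·1.5) = 22.4 m
Total distance = 155 + 220 + 117 + 22.4 = 515 m

515.30 m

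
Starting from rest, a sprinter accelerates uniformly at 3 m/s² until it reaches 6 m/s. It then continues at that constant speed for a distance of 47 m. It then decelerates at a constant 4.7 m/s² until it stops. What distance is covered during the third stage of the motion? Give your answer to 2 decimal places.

Phase 1 (accelerating): v₀ = 0 m/s, a = 3 m/s².
v = v₀ + at → t = (6 − 0) / 3 = 2.00 s
v² = v₀² + 2aΔx → Δx = (6² − 0²)/(2·3) = 6.00 m

Phase 2 (constant speed): v₀ = 6.00 m/s, a = 0 m/s².
Constant speed: t = d/v = 47/6.00 = 7.83 s

Phase 3 (decelerating): v₀ = 6.00 m/s, a = -4.7 m/s².
v = v₀ + at → t = (0 − 6.00) / -4.7 = 1.28 s
v² = v₀² + 2aΔx → Δx = (0² − 6.00²)/(2·-4.7) = 3.83 m
Distance in phase 3 = 3.83 m

3.83 m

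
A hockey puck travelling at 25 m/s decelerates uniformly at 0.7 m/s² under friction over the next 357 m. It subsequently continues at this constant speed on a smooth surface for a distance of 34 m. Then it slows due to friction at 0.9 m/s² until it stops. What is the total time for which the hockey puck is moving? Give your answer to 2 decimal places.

Phase 1 (decelerating): v₀ = 25.0 m/s, a = -0.7 m/s².
v² = v₀² + 2aΔx = 25.0² + 2·-0.7·357 = 125 → v = 11.2 m/s
t = (v − v₀)/a = (11.2 − 25.0)/-0.7 = 19.7 s

Phase 2 (constant speed): v₀ = 11.2 m/s, a = 0 m/s².
Constant speed: t = d/v = 34/11.2 = 3.04 s

Phase 3 (decelerating): v₀ = 11.2 m/s, a = -0.9 m/s².
v = v₀ + at → t = (0 − 11.2) / -0.9 = 12.4 s
v² = v₀² + 2aΔx → Δx = (0² − 11.2²)/(2·-0.9) = 69.6 m
Total time = 19.7 + 3.04 + 12.4 = 35.2 s

35.20 s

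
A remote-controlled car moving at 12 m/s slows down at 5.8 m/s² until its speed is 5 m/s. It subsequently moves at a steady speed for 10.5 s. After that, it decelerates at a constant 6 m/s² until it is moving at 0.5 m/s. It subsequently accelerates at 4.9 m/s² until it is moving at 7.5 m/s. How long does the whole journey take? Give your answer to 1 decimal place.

13.9 s

Phase 1 (decelerating): v₀ = 12.0 m/s, a = -5.8 m/s².
v = v₀ + at → t = (5 − 12.0) / -5.8 = 1.21 s
v² = v₀² + 2aΔx → Δx = (5² − 12.0²)/(2·-5.8) = 10.3 m

Phase 2 (constant speed): v₀ = 5.00 m/s, a = 0 m/s².
v = v₀ + at = 5.00 + (0)(10.5) = 5.00 m/s
Δx = v₀t + ½at² = 5.00·10.5 + 0.5·0·10.5² = 52.5 m

Phase 3 (decelerating): v₀ = 5.00 m/s, a = -6 m/s².
v = v₀ + at → t = (0.5 − 5.00) / -6 = 0.750 s
v² = v₀² + 2aΔx → Δx = (0.5² − 5.00²)/(2·-6) = 2.06 m

Phase 4 (accelerating): v₀ = 0.500 m/s, a = 4.9 m/s².
v = v₀ + at → t = (7.5 − 0.500) / 4.9 = 1.43 s
v² = v₀² + 2aΔx → Δx = (7.5² − 0.500²)/(2·4.9) = 5.71 m
Total time = 1.21 + 10.5 + 0.750 + 1.43 = 13.9 s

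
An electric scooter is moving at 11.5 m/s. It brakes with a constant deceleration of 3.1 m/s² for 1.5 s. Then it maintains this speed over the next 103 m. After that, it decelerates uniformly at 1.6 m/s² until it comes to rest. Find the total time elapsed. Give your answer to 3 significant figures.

20.8 s

Phase 1 (decelerating): v₀ = 11.5 m/s, a = -3.1 m/s².
v = v₀ + at = 11.5 + (-3.1)(1.5) = 6.85 m/s
Δx = v₀t + ½at² = 11.5·1.5 + 0.5·-3.1·1.5² = 13.8 m

Phase 2 (constant speed): v₀ = 6.85 m/s, a = 0 m/s².
Constant speed: t = d/v = 103/6.85 = 15.0 s

Phase 3 (decelerating): v₀ = 6.85 m/s, a = -1.6 m/s².
v = v₀ + at → t = (0 − 6.85) / -1.6 = 4.28 s
v² = v₀² + 2aΔx → Δx = (0² − 6.85²)/(2·-1.6) = 14.7 m
Total time = 1.50 + 15.0 + 4.28 = 20.8 s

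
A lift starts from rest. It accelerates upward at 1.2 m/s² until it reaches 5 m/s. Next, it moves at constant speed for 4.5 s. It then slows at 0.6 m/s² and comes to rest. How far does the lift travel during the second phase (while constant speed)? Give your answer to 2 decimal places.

22.50 m

Phase 1 (accelerating): v₀ = 0 m/s, a = 1.2 m/s².
v = v₀ + at → t = (5 − 0) / 1.2 = 4.17 s
v² = v₀² + 2aΔx → Δx = (5² − 0²)/(2·1.2) = 10.4 m

Phase 2 (constant speed): v₀ = 5.00 m/s, a = 0 m/s².
v = v₀ + at = 5.00 + (0)(4.5) = 5.00 m/s
Δx = v₀t + ½at² = 5.00·4.5 + 0.5·0·4.5² = 22.5 m
Distance in phase 2 = 22.5 m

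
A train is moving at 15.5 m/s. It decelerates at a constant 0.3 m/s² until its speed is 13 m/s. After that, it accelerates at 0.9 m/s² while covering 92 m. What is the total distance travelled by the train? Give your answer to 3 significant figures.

Phase 1 (decelerating): v₀ = 15.5 m/s, a = -0.3 m/s².
v = v₀ + at → t = (13 − 15.5) / -0.3 = 8.33 s
v² = v₀² + 2aΔx → Δx = (13² − 15.5²)/(2·-0.3) = 119 m

Phase 2 (accelerating): v₀ = 13.0 m/s, a = 0.9 m/s².
v² = v₀² + 2aΔx = 13.0² + 2·0.9·92 = 335 → v = 18.3 m/s
t = (v − v₀)/a = (18.3 − 13.0)/0.9 = 5.88 s
Total distance = 119 + 92.0 = 211 m

211 m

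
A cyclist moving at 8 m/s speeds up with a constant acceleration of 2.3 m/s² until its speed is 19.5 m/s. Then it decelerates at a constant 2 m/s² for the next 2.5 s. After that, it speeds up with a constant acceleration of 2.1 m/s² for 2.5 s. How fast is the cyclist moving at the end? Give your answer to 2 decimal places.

Phase 1 (accelerating): v₀ = 8.00 m/s, a = 2.3 m/s².
v = v₀ + at → t = (19.5 − 8.00) / 2.3 = 5.00 s
v² = v₀² + 2aΔx → Δx = (19.5² − 8.00²)/(2·2.3) = 68.8 m

Phase 2 (decelerating): v₀ = 19.5 m/s, a = -2 m/s².
v = v₀ + at = 19.5 + (-2)(2.5) = 14.5 m/s
Δx = v₀t + ½at² = 19.5·2.5 + 0.5·-2·2.5² = 42.5 m

Phase 3 (accelerating): v₀ = 14.5 m/s, a = 2.1 m/s².
v = v₀ + at = 14.5 + (2.1)(2.5) = 19.8 m/s
Δx = v₀t + ½at² = 14.5·2.5 + 0.5·2.1·2.5² = 42.8 m
Final speed = 19.8 m/s

19.75 m/s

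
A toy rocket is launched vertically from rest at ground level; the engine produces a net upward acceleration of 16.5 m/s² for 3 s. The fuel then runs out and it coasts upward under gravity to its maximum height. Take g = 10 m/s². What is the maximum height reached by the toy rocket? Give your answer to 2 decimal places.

196.76 m

Phase 1 (powered ascent): v₀ = 0 m/s, a = 16.5 m/s².
v = v₀ + at = 0 + (16.5)(3) = 49.5 m/s
Δx = v₀t + ½at² = 0·3 + 0.5·16.5·3² = 74.2 m

Phase 2 (coasting upward): v₀ = 49.5 m/s, a = -10 m/s².
v = v₀ + at → t = (0 − 49.5) / -10 = 4.95 s
v² = v₀² + 2aΔx → Δx = (0² − 49.5²)/(2·-10) = 123 m
Maximum height = 74.2 + 123 = 197 m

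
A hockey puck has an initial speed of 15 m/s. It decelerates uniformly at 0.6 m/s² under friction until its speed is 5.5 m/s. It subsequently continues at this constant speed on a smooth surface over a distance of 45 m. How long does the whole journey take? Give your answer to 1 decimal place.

24.0 s

Phase 1 (decelerating): v₀ = 15.0 m/s, a = -0.6 m/s².
v = v₀ + at → t = (5.5 − 15.0) / -0.6 = 15.8 s
v² = v₀² + 2aΔx → Δx = (5.5² − 15.0²)/(2·-0.6) = 162 m

Phase 2 (constant speed): v₀ = 5.50 m/s, a = 0 m/s².
Constant speed: t = d/v = 45/5.50 = 8.18 s
Total time = 15.8 + 8.18 = 24.0 s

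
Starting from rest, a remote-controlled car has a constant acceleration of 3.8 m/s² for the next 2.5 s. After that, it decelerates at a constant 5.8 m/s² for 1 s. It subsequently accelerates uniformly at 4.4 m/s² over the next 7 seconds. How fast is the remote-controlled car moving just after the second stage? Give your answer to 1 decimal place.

Phase 1 (accelerating): v₀ = 0 m/s, a = 3.8 m/s².
v = v₀ + at = 0 + (3.8)(2.5) = 9.50 m/s
Δx = v₀t + ½at² = 0·2.5 + 0.5·3.8·2.5² = 11.9 m

Phase 2 (decelerating): v₀ = 9.50 m/s, a = -5.8 m/s².
v = v₀ + at = 9.50 + (-5.8)(1) = 3.70 m/s
Δx = v₀t + ½at² = 9.50·1 + 0.5·-5.8·1² = 6.60 m
Speed at end of phase 2 = 3.70 m/s

3.7 m/s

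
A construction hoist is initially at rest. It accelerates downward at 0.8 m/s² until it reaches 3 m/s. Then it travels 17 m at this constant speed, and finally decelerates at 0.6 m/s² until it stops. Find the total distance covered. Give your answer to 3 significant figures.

Phase 1 (accelerating): v₀ = 0 m/s, a = 0.8 m/s².
v = v₀ + at → t = (3 − 0) / 0.8 = 3.75 s
v² = v₀² + 2aΔx → Δx = (3² − 0²)/(2·0.8) = 5.62 m

Phase 2 (constant speed): v₀ = 3.00 m/s, a = 0 m/s².
Constant speed: t = d/v = 17/3.00 = 5.67 s

Phase 3 (decelerating): v₀ = 3.00 m/s, a = -0.6 m/s².
v = v₀ + at → t = (0 − 3.00) / -0.6 = 5.00 s
v² = v₀² + 2aΔx → Δx = (0² − 3.00²)/(2·-0.6) = 7.50 m
Total distance = 5.62 + 17.0 + 7.50 = 30.1 m

30.1 m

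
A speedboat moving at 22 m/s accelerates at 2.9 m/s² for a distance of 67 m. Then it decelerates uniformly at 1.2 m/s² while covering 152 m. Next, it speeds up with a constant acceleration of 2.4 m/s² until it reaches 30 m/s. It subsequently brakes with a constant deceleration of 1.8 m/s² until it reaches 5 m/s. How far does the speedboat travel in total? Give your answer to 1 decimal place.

543.8 m

Phase 1 (accelerating): v₀ = 22.0 m/s, a = 2.9 m/s².
v² = v₀² + 2aΔx = 22.0² + 2·2.9·67 = 873 → v = 29.5 m/s
t = (v − v₀)/a = (29.5 − 22.0)/2.9 = 2.60 s

Phase 2 (decelerating): v₀ = 29.5 m/s, a = -1.2 m/s².
v² = v₀² + 2aΔx = 29.5² + 2·-1.2·152 = 508 → v = 22.5 m/s
t = (v − v₀)/a = (22.5 − 29.5)/-1.2 = 5.84 s

Phase 3 (accelerating): v₀ = 22.5 m/s, a = 2.4 m/s².
v = v₀ + at → t = (30 − 22.5) / 2.4 = 3.11 s
v² = v₀² + 2aΔx → Δx = (30² − 22.5²)/(2·2.4) = 81.7 m

Phase 4 (decelerating): v₀ = 30.0 m/s, a = -1.8 m/s².
v = v₀ + at → t = (5 − 30.0) / -1.8 = 13.9 s
v² = v₀² + 2aΔx → Δx = (5² − 30.0²)/(2·-1.8) = 243 m
Total distance = 67.0 + 152 + 81.7 + 243 = 544 m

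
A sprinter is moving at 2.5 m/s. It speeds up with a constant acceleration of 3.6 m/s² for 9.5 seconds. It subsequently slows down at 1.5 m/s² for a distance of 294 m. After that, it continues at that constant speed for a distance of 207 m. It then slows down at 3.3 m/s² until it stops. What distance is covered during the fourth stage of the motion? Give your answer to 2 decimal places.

70.44 m

Phase 1 (accelerating): v₀ = 2.50 m/s, a = 3.6 m/s².
v = v₀ + at = 2.50 + (3.6)(9.5) = 36.7 m/s
Δx = v₀t + ½at² = 2.50·9.5 + 0.5·3.6·9.5² = 186 m

Phase 2 (decelerating): v₀ = 36.7 m/s, a = -1.5 m/s².
v² = v₀² + 2aΔx = 36.7² + 2·-1.5·294 = 465 → v = 21.6 m/s
t = (v − v₀)/a = (21.6 − 36.7)/-1.5 = 10.1 s

Phase 3 (constant speed): v₀ = 21.6 m/s, a = 0 m/s².
Constant speed: t = d/v = 207/21.6 = 9.60 s

Phase 4 (decelerating): v₀ = 21.6 m/s, a = -3.3 m/s².
v = v₀ + at → t = (0 − 21.6) / -3.3 = 6.53 s
v² = v₀² + 2aΔx → Δx = (0² − 21.6²)/(2·-3.3) = 70.4 m
Distance in phase 4 = 70.4 m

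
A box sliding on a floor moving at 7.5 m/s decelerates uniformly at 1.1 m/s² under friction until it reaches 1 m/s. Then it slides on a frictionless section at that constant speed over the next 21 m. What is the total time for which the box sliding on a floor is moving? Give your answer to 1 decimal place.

Phase 1 (decelerating): v₀ = 7.50 m/s, a = -1.1 m/s².
v = v₀ + at → t = (1 − 7.50) / -1.1 = 5.91 s
v² = v₀² + 2aΔx → Δx = (1² − 7.50²)/(2·-1.1) = 25.1 m

Phase 2 (constant speed): v₀ = 1.00 m/s, a = 0 m/s².
Constant speed: t = d/v = 21/1.00 = 21.0 s
Total time = 5.91 + 21.0 = 26.9 s

26.9 s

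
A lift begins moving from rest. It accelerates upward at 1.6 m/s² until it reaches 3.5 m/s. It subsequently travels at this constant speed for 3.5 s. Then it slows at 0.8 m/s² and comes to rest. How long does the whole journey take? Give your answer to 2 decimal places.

10.06 s

Phase 1 (accelerating): v₀ = 0 m/s, a = 1.6 m/s².
v = v₀ + at → t = (3.5 − 0) / 1.6 = 2.19 s
v² = v₀² + 2aΔx → Δx = (3.5² − 0²)/(2·1.6) = 3.83 m

Phase 2 (constant speed): v₀ = 3.50 m/s, a = 0 m/s².
v = v₀ + at = 3.50 + (0)(3.5) = 3.50 m/s
Δx = v₀t + ½at² = 3.50·3.5 + 0.5·0·3.5² = 12.2 m

Phase 3 (decelerating): v₀ = 3.50 m/s, a = -0.8 m/s².
v = v₀ + at → t = (0 − 3.50) / -0.8 = 4.38 s
v² = v₀² + 2aΔx → Δx = (0² − 3.50²)/(2·-0.8) = 7.66 m
Total time = 2.19 + 3.50 + 4.38 = 10.1 s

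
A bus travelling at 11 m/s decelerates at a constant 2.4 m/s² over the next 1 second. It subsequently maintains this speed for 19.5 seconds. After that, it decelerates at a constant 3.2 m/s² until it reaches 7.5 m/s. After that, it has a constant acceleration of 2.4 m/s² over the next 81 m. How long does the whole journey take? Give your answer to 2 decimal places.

26.51 s

Phase 1 (decelerating): v₀ = 11.0 m/s, a = -2.4 m/s².
v = v₀ + at = 11.0 + (-2.4)(1) = 8.60 m/s
Δx = v₀t + ½at² = 11.0·1 + 0.5·-2.4·1² = 9.80 m

Phase 2 (constant speed): v₀ = 8.60 m/s, a = 0 m/s².
v = v₀ + at = 8.60 + (0)(19.5) = 8.60 m/s
Δx = v₀t + ½at² = 8.60·19.5 + 0.5·0·19.5² = 168 m

Phase 3 (decelerating): v₀ = 8.60 m/s, a = -3.2 m/s².
v = v₀ + at → t = (7.5 − 8.60) / -3.2 = 0.344 s
v² = v₀² + 2aΔx → Δx = (7.5² − 8.60²)/(2·-3.2) = 2.77 m

Phase 4 (accelerating): v₀ = 7.50 m/s, a = 2.4 m/s².
v² = v₀² + 2aΔx = 7.50² + 2·2.4·81 = 445 → v = 21.1 m/s
t = (v − v₀)/a = (21.1 − 7.50)/2.4 = 5.67 s
Total time = 1.00 + 19.5 + 0.344 + 5.67 = 26.5 s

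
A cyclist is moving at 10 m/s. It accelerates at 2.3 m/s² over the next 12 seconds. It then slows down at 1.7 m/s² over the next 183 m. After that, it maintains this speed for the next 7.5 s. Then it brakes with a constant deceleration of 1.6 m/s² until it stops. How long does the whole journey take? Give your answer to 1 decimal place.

Phase 1 (accelerating): v₀ = 10.0 m/s, a = 2.3 m/s².
v = v₀ + at = 10.0 + (2.3)(12) = 37.6 m/s
Δx = v₀t + ½at² = 10.0·12 + 0.5·2.3·12² = 286 m

Phase 2 (decelerating): v₀ = 37.6 m/s, a = -1.7 m/s².
v² = v₀² + 2aΔx = 37.6² + 2·-1.7·183 = 792 → v = 28.1 m/s
t = (v − v₀)/a = (28.1 − 37.6)/-1.7 = 5.57 s

Phase 3 (constant speed): v₀ = 28.1 m/s, a = 0 m/s².
v = v₀ + at = 28.1 + (0)(7.5) = 28.1 m/s
Δx = v₀t + ½at² = 28.1·7.5 + 0.5·0·7.5² = 211 m

Phase 4 (decelerating): v₀ = 28.1 m/s, a = -1.6 m/s².
v = v₀ + at → t = (0 − 28.1) / -1.6 = 17.6 s
v² = v₀² + 2aΔx → Δx = (0² − 28.1²)/(2·-1.6) = 247 m
Total time = 12.0 + 5.57 + 7.50 + 17.6 = 42.7 s

42.7 s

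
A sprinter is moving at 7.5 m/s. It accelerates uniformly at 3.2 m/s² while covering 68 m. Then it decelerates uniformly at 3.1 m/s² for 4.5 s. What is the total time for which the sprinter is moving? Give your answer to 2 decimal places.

9.08 s

Phase 1 (accelerating): v₀ = 7.50 m/s, a = 3.2 m/s².
v² = v₀² + 2aΔx = 7.50² + 2·3.2·68 = 491 → v = 22.2 m/s
t = (v − v₀)/a = (22.2 − 7.50)/3.2 = 4.58 s

Phase 2 (decelerating): v₀ = 22.2 m/s, a = -3.1 m/s².
v = v₀ + at = 22.2 + (-3.1)(4.5) = 8.22 m/s
Δx = v₀t + ½at² = 22.2·4.5 + 0.5·-3.1·4.5² = 68.4 m
Total time = 4.58 + 4.50 = 9.08 s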